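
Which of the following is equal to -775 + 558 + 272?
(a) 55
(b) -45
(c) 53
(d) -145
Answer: a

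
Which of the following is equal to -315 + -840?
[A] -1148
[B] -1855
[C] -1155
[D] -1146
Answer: C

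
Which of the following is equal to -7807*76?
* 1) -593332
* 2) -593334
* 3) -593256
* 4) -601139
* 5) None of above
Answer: 1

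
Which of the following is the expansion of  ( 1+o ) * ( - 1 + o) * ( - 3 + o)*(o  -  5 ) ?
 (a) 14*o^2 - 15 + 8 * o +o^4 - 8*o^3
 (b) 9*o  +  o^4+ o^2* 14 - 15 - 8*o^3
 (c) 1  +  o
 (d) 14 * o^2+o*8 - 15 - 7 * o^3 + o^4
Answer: a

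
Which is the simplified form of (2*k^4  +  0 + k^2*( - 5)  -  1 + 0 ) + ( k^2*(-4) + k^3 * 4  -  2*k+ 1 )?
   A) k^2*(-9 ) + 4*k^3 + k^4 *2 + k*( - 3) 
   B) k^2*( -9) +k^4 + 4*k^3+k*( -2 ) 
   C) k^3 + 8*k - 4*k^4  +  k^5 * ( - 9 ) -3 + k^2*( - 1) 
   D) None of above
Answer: D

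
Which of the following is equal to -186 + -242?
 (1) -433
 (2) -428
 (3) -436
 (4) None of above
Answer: 2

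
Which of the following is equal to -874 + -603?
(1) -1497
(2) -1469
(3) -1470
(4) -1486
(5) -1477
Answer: 5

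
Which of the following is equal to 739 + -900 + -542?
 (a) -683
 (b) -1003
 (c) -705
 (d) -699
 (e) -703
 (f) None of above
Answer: e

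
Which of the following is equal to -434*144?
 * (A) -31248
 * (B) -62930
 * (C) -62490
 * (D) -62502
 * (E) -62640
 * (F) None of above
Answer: F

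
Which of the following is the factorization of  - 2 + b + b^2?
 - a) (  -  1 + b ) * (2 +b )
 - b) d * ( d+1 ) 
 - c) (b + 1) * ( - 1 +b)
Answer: a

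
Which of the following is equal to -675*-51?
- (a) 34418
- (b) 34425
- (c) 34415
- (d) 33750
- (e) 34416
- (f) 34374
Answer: b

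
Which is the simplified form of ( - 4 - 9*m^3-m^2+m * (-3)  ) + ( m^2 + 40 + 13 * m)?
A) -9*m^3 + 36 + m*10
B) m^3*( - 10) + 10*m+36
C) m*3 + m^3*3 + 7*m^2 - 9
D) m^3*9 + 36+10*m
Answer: A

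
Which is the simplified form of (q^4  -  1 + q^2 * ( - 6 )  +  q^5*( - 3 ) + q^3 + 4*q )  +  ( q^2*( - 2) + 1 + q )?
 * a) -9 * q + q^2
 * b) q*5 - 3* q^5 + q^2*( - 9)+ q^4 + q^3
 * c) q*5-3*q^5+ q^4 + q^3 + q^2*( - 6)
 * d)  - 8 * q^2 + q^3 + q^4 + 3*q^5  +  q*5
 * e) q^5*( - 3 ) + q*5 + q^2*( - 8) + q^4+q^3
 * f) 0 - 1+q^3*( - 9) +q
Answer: e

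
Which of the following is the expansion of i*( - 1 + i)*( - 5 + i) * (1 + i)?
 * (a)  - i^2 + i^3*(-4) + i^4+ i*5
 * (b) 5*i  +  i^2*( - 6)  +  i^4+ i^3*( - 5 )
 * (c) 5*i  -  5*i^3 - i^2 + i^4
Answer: c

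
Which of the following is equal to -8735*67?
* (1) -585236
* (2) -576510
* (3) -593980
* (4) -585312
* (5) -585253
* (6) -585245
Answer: 6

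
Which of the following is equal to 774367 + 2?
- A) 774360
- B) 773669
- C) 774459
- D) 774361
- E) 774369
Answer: E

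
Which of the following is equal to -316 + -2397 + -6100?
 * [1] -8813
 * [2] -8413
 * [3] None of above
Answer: 1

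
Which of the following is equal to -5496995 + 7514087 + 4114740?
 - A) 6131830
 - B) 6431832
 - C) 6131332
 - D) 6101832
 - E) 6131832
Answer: E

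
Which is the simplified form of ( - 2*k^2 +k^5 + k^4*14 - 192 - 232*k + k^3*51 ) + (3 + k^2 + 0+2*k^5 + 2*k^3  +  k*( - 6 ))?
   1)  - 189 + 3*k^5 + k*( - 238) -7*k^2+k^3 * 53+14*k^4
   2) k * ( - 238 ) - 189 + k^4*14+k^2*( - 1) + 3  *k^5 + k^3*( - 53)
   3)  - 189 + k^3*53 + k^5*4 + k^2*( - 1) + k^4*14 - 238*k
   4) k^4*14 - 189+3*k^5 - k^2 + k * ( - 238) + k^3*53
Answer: 4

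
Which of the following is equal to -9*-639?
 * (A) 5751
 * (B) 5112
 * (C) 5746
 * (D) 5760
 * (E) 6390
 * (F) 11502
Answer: A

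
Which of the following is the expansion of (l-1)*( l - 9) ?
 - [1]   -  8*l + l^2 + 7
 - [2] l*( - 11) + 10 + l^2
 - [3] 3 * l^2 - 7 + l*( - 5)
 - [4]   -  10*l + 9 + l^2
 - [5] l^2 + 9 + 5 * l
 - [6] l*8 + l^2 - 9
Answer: 4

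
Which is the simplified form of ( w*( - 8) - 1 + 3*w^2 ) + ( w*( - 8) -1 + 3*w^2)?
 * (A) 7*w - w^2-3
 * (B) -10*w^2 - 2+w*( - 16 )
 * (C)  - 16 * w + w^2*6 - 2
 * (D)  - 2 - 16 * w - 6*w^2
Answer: C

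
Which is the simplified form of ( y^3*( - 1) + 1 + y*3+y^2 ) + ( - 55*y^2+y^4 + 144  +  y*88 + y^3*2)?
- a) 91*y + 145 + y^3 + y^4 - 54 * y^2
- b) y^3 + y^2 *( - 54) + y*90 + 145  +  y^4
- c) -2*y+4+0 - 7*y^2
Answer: a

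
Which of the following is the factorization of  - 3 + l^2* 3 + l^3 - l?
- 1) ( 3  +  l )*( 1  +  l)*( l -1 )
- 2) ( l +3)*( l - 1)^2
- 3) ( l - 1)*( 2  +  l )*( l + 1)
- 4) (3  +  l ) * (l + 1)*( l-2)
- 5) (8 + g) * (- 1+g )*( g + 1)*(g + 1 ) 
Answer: 1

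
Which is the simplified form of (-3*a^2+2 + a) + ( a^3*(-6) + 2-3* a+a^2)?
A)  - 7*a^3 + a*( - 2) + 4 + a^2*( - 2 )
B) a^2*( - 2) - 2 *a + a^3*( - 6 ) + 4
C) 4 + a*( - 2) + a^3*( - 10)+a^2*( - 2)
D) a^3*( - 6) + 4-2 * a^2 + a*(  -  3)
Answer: B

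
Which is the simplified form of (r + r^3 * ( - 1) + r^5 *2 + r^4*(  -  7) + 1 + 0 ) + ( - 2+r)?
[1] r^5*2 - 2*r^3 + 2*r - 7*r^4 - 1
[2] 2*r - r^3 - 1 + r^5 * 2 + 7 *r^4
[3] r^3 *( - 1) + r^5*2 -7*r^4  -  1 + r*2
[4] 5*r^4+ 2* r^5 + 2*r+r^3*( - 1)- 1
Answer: 3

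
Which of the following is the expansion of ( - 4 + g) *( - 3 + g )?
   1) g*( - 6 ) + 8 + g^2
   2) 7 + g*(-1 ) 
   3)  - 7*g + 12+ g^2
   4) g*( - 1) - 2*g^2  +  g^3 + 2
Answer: 3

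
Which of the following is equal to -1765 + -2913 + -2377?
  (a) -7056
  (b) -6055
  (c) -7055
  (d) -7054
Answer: c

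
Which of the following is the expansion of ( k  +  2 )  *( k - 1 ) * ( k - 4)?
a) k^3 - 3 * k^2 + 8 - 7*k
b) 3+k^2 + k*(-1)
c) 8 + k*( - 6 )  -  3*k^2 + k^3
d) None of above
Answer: c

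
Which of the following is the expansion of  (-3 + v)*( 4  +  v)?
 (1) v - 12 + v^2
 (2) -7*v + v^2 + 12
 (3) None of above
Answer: 1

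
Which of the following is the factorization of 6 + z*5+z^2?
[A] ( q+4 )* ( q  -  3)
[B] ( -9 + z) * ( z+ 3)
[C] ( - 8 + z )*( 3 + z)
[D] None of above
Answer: D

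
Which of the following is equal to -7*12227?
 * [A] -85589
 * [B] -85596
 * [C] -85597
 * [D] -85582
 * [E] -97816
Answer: A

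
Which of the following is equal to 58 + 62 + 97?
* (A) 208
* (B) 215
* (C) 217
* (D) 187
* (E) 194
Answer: C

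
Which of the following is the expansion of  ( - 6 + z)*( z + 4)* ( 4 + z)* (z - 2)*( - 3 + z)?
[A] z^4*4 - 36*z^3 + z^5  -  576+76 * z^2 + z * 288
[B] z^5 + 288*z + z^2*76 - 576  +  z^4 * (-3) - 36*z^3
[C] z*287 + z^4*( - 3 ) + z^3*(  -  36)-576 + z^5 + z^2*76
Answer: B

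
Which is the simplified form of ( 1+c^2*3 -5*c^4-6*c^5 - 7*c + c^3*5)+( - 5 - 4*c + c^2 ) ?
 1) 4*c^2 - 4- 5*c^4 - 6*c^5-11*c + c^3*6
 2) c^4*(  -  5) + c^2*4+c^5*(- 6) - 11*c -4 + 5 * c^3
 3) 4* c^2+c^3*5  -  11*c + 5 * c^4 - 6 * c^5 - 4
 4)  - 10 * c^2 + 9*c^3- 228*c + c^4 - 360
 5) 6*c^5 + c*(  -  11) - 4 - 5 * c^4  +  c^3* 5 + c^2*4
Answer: 2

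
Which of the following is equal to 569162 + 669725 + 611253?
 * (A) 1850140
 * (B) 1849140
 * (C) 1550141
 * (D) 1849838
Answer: A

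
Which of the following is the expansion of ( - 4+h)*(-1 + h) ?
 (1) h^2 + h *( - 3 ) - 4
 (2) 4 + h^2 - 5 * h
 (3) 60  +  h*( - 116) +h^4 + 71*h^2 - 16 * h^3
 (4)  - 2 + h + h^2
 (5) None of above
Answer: 2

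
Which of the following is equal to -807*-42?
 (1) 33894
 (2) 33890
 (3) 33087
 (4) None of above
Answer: 1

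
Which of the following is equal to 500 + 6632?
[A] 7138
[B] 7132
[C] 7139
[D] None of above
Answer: B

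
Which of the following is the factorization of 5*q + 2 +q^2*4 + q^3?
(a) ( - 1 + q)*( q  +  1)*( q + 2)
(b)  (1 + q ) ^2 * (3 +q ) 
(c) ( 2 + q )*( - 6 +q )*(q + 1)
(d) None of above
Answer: d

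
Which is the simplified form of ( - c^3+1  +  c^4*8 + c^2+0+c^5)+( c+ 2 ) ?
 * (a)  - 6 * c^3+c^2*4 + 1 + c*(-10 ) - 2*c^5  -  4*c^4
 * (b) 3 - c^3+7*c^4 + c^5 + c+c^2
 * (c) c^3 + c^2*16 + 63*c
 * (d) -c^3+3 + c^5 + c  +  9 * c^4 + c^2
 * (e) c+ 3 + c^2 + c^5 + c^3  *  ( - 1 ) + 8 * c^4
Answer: e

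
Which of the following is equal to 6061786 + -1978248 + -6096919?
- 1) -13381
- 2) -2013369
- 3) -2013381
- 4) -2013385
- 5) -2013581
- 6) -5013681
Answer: 3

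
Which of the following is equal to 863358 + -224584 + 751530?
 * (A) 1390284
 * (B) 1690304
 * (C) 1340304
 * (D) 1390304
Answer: D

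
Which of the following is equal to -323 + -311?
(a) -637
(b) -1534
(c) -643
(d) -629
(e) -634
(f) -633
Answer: e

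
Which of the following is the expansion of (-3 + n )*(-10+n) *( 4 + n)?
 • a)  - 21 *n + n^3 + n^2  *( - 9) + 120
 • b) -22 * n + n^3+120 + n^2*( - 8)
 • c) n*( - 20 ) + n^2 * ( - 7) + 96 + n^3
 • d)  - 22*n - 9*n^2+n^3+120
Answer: d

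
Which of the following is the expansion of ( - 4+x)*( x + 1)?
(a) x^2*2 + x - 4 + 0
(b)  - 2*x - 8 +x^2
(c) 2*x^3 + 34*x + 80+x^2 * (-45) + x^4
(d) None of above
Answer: d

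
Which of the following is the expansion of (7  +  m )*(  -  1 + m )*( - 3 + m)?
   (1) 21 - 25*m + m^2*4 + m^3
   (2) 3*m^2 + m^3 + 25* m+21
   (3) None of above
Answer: 3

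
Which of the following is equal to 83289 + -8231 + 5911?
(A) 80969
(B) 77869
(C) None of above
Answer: A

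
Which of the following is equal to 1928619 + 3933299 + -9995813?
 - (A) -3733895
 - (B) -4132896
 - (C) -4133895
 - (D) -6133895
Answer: C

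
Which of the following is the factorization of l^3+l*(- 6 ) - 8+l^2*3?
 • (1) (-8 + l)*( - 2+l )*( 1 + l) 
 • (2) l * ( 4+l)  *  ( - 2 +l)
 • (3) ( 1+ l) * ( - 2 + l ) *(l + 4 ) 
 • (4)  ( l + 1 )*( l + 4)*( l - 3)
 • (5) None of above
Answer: 3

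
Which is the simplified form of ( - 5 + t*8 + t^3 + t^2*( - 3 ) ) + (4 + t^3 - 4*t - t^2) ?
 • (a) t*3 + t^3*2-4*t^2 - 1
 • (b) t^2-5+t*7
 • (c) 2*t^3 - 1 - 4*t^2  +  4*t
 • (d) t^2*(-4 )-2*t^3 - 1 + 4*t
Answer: c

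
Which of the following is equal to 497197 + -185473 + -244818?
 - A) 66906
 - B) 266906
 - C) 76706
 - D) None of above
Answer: A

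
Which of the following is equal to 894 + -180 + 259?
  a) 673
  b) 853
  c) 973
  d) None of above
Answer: c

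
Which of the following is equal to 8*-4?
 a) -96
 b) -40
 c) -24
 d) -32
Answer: d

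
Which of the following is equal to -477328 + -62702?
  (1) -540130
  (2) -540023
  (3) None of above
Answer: 3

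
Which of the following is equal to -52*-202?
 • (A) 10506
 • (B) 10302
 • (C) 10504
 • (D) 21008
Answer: C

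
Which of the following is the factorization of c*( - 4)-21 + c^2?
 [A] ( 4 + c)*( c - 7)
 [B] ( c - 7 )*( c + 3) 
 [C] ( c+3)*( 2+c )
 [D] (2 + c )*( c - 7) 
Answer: B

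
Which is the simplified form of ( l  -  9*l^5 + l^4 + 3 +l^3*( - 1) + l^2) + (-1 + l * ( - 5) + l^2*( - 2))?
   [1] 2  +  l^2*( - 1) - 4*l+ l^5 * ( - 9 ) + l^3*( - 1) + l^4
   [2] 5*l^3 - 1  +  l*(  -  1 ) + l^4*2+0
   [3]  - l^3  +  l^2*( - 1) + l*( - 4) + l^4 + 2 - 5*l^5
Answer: 1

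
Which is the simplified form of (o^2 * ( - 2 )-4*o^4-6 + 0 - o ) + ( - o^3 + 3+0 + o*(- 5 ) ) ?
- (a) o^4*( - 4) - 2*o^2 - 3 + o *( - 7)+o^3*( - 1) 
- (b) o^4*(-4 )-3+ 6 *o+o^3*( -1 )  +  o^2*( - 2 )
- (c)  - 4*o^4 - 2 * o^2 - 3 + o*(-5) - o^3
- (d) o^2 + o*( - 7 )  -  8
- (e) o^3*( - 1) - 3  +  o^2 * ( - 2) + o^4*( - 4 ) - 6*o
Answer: e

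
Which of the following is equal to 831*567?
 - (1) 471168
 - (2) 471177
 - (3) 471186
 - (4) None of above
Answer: 2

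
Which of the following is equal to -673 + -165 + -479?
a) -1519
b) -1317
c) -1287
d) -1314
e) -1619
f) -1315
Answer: b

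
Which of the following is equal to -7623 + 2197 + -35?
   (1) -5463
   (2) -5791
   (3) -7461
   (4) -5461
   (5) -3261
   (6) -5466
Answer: 4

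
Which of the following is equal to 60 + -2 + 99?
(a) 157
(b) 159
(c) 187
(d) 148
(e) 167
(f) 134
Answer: a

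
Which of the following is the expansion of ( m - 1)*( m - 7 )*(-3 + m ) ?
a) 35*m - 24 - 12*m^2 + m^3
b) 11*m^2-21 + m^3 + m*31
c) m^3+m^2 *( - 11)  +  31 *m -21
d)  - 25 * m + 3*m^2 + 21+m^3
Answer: c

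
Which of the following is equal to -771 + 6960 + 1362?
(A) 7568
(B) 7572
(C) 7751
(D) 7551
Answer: D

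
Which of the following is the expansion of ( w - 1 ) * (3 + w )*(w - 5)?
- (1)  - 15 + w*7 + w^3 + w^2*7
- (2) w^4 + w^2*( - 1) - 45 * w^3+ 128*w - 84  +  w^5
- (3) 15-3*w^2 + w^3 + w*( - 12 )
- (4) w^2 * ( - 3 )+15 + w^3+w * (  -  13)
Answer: 4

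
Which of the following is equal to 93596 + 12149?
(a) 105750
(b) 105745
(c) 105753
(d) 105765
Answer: b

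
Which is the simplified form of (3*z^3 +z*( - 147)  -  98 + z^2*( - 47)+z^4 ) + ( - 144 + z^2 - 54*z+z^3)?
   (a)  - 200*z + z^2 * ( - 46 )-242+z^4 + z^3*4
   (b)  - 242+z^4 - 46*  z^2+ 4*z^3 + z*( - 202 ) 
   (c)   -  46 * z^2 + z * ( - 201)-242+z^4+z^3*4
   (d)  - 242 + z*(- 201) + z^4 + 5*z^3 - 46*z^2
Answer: c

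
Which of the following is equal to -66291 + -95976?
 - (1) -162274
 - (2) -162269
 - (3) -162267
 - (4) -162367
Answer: 3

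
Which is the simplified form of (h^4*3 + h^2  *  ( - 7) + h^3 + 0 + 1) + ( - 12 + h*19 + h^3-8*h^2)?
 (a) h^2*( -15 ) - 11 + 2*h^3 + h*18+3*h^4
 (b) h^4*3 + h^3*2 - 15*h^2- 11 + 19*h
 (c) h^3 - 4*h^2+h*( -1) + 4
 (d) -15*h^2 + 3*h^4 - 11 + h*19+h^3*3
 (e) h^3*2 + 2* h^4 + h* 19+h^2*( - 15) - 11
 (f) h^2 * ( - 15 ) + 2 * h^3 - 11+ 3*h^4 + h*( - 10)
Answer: b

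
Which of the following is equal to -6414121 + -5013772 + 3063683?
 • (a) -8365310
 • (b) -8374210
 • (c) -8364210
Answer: c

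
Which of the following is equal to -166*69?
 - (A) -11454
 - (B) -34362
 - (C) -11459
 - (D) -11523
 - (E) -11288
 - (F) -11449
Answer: A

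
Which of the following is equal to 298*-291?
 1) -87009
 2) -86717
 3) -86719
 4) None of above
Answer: 4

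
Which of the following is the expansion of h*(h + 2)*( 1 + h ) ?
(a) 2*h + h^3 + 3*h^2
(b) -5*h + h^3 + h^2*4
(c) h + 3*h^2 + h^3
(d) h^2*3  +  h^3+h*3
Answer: a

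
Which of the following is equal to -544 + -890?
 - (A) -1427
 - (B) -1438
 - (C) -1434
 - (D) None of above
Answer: C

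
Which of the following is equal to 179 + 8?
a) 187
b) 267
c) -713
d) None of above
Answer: a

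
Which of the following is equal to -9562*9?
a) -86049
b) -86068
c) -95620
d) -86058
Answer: d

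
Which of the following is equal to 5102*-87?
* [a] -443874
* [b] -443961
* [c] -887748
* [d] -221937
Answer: a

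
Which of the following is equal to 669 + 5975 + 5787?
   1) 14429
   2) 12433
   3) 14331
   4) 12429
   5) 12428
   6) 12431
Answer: 6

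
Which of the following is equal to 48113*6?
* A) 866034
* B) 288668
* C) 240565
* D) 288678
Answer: D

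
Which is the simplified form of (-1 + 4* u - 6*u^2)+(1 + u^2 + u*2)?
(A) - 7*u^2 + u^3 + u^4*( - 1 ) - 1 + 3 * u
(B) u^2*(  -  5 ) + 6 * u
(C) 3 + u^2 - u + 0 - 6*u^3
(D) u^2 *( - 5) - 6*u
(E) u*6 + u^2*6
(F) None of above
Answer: B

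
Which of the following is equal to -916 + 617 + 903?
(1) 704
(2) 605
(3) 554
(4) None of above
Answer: 4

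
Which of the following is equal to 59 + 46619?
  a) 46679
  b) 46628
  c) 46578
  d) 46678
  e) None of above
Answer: d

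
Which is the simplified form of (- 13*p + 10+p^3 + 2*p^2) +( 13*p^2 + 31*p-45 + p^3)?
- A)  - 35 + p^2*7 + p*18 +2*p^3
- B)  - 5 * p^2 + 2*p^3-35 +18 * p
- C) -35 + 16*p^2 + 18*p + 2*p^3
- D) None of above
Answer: D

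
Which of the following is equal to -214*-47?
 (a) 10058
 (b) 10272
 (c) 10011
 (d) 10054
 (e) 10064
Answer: a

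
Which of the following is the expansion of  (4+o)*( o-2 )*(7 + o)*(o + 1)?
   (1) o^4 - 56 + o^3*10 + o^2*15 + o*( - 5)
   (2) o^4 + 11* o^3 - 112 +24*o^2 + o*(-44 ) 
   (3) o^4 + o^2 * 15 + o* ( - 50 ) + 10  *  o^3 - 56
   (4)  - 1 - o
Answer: 3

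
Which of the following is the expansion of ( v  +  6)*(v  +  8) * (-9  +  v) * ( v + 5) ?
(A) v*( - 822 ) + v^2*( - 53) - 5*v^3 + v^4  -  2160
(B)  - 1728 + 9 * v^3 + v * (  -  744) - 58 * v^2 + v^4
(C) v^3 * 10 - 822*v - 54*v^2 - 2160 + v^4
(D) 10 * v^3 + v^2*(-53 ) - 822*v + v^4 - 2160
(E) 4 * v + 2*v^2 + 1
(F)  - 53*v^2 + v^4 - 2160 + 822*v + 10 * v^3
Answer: D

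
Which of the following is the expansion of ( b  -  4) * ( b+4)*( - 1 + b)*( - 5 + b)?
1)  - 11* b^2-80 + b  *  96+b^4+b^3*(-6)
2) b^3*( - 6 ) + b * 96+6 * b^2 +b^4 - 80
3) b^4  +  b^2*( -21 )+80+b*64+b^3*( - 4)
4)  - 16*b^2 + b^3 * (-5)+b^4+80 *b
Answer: 1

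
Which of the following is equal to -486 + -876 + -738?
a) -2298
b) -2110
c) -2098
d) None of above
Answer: d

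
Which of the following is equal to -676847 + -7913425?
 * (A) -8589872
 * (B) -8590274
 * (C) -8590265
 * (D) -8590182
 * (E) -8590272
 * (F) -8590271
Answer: E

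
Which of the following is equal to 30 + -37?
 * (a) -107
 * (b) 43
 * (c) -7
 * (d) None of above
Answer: c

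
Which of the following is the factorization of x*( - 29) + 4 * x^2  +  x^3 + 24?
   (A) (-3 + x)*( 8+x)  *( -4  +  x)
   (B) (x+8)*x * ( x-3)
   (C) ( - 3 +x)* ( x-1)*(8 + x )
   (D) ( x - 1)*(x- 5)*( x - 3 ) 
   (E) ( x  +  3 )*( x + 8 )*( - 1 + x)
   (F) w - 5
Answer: C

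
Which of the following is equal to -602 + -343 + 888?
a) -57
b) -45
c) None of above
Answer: a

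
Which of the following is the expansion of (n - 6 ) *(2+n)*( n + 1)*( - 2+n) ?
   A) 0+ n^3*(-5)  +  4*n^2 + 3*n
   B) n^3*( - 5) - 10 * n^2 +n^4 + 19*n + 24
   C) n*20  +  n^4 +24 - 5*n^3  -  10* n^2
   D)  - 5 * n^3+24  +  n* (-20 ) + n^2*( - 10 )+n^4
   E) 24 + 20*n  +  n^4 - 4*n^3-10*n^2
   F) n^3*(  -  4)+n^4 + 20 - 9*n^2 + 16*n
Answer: C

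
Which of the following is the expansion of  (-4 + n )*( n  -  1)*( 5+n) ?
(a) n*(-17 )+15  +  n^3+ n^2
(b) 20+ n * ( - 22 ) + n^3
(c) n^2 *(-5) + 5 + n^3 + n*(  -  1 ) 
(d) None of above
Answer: d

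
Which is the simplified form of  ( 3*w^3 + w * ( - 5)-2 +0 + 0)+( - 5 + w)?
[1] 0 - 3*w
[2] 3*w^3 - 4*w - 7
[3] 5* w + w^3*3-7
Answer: 2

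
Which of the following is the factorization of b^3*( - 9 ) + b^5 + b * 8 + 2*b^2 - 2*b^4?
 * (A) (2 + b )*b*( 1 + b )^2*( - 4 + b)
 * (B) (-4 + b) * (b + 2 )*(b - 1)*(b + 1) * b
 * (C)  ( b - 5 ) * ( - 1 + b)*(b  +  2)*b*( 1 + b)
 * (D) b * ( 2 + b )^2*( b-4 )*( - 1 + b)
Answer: B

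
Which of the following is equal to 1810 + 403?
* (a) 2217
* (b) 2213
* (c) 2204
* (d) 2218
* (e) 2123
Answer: b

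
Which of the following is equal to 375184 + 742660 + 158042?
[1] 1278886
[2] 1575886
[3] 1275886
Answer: 3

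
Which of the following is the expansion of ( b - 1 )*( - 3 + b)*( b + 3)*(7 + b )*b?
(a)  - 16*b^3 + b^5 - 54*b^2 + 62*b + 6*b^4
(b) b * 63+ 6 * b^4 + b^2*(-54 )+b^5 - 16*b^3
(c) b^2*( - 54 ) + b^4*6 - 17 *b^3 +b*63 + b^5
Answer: b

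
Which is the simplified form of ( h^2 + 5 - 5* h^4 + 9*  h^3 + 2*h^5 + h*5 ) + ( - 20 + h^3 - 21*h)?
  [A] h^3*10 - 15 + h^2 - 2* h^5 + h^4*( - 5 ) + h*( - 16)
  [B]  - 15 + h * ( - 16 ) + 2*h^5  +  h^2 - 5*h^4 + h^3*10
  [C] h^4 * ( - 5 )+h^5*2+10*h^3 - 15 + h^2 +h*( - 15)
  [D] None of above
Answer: B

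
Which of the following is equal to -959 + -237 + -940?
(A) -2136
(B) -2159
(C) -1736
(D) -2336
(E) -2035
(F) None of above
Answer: A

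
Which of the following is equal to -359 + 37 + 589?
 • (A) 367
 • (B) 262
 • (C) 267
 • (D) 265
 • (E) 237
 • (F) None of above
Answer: C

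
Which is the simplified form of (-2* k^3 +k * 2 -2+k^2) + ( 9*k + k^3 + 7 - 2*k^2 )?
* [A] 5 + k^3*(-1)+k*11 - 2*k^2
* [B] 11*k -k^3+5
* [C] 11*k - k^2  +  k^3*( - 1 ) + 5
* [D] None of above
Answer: C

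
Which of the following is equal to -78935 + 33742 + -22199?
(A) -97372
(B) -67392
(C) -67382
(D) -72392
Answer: B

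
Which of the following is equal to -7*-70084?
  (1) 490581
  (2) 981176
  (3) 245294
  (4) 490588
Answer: 4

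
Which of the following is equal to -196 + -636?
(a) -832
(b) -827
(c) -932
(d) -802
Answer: a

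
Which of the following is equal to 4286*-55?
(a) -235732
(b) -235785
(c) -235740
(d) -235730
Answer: d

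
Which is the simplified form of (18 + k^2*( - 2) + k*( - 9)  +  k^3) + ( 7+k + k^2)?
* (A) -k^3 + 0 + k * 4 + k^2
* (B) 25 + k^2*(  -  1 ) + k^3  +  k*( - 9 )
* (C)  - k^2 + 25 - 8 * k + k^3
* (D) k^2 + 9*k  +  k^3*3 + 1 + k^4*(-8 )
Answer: C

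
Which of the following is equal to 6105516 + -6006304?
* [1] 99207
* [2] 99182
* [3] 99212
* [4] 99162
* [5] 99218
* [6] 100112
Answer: 3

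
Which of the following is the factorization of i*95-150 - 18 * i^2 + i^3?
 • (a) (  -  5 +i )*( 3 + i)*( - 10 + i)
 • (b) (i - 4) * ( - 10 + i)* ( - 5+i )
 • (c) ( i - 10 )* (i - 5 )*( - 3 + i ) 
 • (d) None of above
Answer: c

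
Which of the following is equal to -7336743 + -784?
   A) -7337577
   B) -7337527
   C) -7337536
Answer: B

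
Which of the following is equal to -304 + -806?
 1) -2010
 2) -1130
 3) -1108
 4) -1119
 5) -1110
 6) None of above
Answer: 5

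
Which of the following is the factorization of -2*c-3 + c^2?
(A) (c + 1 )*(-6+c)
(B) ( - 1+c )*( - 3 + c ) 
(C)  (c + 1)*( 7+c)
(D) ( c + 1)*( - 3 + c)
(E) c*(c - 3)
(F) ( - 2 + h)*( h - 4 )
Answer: D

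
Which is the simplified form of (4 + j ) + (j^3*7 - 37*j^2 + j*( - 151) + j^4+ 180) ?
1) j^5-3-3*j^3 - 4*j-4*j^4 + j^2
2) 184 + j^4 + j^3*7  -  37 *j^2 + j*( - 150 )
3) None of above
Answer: 2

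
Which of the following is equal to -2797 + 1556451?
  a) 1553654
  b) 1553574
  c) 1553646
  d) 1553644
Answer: a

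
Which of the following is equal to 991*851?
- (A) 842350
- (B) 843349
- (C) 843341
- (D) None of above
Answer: C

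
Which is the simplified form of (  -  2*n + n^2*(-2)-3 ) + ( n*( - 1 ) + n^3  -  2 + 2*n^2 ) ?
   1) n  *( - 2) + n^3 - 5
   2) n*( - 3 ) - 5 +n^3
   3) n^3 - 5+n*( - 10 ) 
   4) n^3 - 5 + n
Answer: 2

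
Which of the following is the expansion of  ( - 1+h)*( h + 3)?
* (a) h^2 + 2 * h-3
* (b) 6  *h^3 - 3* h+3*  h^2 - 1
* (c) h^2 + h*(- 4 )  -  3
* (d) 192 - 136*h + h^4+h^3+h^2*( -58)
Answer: a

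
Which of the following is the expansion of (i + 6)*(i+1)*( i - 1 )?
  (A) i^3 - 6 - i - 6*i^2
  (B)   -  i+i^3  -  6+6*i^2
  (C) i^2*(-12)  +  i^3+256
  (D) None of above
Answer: B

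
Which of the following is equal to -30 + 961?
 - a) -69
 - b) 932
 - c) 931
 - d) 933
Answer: c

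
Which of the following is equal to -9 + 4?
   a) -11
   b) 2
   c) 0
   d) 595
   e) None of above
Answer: e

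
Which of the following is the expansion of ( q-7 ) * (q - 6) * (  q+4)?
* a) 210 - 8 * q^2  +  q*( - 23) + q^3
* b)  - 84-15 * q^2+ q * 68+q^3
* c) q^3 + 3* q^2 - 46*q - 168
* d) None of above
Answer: d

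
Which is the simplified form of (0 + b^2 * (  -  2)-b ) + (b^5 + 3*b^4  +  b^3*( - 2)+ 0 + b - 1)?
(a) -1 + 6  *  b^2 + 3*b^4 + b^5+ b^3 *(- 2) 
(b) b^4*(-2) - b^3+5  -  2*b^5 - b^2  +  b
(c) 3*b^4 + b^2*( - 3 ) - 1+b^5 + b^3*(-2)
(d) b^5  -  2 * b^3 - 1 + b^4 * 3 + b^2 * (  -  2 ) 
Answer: d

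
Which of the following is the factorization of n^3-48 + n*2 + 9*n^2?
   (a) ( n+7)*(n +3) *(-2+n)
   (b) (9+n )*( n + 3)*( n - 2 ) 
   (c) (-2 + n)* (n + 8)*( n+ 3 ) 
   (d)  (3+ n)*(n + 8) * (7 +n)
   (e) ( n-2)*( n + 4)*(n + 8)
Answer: c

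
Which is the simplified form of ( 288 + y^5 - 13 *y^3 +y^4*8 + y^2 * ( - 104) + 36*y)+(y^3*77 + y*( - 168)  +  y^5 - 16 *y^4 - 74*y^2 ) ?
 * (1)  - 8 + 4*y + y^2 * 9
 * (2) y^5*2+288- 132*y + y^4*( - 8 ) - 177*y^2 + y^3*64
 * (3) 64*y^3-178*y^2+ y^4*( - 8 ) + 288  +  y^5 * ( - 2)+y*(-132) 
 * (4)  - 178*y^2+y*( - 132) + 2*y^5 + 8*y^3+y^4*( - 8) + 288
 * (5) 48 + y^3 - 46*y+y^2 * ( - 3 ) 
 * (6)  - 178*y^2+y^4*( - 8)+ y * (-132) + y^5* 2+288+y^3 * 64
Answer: 6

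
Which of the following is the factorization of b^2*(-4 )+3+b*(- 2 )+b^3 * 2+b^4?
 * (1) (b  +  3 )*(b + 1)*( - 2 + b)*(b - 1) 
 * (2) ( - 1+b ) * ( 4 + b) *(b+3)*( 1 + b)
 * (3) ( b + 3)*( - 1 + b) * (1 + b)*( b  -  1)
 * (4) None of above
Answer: 3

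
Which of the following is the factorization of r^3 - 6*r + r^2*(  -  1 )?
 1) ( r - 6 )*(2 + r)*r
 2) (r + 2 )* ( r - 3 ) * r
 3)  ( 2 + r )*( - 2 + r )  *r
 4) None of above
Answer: 2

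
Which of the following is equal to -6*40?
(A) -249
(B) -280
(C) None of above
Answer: C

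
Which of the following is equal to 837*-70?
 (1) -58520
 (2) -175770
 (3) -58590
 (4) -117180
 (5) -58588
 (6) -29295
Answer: 3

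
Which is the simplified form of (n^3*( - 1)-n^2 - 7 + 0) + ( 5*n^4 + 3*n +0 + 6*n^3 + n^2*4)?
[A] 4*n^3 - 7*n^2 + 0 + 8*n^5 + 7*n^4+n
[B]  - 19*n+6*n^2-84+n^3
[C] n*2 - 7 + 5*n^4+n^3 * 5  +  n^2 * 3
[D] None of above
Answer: D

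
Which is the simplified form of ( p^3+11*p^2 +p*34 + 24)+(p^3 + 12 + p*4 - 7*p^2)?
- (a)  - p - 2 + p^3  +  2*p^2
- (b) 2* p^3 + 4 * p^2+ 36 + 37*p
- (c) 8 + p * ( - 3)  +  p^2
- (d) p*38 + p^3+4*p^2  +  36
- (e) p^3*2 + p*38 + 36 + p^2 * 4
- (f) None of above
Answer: e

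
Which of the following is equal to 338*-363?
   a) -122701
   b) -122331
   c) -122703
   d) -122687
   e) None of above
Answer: e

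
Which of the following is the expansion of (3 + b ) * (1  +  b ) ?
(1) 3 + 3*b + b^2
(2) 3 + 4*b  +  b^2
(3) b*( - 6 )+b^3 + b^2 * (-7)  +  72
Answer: 2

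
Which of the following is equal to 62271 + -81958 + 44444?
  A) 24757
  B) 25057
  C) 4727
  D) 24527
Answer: A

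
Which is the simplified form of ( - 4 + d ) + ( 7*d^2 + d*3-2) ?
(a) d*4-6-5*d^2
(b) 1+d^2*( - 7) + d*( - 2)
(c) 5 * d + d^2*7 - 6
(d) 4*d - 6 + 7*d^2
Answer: d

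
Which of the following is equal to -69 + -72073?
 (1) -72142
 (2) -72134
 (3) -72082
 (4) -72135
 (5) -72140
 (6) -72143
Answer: 1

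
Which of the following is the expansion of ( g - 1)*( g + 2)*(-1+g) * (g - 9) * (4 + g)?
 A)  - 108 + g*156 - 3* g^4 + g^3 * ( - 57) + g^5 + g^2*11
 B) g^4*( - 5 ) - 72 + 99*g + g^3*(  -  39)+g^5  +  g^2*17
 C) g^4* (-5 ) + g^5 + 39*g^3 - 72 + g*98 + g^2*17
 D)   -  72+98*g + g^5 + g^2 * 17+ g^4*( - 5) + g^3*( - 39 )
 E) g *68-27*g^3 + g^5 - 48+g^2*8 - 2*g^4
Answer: D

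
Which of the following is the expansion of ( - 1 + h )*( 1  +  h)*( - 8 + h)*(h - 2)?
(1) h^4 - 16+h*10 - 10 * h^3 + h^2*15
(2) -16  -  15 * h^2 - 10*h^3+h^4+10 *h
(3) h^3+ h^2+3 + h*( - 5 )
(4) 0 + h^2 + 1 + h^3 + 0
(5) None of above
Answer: 1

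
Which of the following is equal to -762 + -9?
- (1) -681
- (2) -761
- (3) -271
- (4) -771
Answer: 4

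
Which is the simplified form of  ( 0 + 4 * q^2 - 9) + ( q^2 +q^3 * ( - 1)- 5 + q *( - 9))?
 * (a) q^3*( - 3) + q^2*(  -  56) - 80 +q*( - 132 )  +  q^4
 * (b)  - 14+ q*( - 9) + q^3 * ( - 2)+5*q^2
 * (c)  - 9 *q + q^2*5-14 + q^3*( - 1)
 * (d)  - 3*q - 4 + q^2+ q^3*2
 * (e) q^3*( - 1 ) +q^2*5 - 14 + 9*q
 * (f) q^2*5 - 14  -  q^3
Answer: c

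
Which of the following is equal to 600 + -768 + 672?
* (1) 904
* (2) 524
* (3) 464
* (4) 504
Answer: 4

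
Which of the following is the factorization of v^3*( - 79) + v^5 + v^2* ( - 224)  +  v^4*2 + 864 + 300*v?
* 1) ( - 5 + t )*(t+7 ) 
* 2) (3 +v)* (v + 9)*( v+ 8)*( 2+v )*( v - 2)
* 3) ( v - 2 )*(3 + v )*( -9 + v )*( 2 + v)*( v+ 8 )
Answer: 3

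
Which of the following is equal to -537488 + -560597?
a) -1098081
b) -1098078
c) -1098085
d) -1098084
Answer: c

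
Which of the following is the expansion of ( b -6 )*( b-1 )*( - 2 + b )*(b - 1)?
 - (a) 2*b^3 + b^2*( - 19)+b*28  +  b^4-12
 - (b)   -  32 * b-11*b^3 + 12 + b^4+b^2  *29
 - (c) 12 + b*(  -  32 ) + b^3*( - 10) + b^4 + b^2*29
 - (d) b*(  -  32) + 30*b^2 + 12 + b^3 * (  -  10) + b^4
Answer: c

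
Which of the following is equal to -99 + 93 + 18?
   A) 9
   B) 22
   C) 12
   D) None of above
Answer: C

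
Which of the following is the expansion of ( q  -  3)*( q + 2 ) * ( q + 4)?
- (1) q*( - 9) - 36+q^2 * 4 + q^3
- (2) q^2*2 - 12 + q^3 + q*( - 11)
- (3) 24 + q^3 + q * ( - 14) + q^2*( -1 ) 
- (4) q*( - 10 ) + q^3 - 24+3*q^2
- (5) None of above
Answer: 4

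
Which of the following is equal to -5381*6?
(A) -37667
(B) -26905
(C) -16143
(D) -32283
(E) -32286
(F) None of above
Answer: E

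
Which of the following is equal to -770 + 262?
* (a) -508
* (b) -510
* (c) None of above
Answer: a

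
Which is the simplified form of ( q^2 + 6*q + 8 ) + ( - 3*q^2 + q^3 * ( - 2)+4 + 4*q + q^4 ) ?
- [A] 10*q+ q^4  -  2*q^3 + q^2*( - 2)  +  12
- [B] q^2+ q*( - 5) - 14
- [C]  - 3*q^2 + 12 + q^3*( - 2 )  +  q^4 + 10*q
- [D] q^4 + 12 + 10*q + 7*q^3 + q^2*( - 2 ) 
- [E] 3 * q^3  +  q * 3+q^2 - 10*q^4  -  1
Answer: A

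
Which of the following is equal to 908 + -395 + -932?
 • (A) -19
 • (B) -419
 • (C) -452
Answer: B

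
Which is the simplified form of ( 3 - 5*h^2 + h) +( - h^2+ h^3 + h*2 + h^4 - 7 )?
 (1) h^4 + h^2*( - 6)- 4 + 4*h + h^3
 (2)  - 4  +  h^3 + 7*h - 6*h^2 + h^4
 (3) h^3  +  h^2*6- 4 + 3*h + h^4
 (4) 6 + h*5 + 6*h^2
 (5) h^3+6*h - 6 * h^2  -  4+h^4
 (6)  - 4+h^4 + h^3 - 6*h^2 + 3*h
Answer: 6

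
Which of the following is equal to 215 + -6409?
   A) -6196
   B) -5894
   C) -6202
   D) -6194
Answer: D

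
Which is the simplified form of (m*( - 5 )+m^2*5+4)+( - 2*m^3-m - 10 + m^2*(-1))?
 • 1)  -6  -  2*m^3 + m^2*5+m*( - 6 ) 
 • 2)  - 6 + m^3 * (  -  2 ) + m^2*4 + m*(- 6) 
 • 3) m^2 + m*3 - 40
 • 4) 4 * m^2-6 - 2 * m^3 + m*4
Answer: 2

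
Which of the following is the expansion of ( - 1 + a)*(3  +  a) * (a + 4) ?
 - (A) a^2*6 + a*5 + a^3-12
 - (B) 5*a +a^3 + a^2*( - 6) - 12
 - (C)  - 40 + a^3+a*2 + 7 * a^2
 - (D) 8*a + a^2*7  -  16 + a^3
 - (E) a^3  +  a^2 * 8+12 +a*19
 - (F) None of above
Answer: A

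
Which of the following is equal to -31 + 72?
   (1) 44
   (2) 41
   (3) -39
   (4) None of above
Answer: 2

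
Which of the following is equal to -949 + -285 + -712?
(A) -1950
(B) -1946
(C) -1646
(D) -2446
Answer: B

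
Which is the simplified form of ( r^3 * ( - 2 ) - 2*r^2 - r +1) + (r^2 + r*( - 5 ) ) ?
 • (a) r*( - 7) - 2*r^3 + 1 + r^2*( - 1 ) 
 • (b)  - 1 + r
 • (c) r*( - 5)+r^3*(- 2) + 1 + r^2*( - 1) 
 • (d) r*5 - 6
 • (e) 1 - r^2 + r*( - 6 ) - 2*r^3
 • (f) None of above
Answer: e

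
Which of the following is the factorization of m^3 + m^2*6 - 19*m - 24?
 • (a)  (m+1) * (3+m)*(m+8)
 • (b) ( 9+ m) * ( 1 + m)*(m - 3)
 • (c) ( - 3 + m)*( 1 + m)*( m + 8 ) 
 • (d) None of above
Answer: c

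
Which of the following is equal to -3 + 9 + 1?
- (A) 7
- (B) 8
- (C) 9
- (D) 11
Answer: A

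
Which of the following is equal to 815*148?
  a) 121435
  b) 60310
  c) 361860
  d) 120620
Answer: d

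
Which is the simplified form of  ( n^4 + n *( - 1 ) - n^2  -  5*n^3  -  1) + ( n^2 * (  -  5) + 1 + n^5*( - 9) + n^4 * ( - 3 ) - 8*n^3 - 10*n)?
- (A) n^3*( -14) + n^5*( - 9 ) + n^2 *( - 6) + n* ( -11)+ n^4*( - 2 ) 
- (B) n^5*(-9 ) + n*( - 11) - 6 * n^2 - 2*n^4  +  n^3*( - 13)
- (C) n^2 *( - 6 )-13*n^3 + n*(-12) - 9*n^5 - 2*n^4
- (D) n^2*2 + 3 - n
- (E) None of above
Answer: B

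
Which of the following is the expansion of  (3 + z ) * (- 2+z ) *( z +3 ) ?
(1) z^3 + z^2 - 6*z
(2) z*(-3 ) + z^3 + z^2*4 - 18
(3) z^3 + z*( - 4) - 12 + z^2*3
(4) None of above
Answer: 2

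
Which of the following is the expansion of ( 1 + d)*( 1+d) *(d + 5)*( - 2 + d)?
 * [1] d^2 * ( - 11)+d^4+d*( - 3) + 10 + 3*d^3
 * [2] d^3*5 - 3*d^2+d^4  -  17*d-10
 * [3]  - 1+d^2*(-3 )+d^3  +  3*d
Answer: 2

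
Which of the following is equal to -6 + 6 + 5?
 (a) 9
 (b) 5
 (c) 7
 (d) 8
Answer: b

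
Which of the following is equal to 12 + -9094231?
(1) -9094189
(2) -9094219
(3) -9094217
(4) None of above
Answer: 2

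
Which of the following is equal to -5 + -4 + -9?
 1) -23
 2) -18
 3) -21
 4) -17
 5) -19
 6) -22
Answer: 2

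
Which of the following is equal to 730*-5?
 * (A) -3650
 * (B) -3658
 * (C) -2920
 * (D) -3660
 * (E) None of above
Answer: A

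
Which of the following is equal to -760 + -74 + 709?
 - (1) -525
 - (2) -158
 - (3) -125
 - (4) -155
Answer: 3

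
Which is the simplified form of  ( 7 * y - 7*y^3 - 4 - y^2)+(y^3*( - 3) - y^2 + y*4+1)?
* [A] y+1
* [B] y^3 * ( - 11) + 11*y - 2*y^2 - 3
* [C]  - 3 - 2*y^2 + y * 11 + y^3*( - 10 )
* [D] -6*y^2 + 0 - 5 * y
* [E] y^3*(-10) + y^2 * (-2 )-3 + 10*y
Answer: C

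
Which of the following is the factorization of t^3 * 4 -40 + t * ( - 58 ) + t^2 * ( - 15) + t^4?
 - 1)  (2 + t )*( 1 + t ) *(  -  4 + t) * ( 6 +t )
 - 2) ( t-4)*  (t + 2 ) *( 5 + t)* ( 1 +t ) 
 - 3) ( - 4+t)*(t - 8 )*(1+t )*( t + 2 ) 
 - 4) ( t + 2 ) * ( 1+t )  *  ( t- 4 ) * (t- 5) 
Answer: 2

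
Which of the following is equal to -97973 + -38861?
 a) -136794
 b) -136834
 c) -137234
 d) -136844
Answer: b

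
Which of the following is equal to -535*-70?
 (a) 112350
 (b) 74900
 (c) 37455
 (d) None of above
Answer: d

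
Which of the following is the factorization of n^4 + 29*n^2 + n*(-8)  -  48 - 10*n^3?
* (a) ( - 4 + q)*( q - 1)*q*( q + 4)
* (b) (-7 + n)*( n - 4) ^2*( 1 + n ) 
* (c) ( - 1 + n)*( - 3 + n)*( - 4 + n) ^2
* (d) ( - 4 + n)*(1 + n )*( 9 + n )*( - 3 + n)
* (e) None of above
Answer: e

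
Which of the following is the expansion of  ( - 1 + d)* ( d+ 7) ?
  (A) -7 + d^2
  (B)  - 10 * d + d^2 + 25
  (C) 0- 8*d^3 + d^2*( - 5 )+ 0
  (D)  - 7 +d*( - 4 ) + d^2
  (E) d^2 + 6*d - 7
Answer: E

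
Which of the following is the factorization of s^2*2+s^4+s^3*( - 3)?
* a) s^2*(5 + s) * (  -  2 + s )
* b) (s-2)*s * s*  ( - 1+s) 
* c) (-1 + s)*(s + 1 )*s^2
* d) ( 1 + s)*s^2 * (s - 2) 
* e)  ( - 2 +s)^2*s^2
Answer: b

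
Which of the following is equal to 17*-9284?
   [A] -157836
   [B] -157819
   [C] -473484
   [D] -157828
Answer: D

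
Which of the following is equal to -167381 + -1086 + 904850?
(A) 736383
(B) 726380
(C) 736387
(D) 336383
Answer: A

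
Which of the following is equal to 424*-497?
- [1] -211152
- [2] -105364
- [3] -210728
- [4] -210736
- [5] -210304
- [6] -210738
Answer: 3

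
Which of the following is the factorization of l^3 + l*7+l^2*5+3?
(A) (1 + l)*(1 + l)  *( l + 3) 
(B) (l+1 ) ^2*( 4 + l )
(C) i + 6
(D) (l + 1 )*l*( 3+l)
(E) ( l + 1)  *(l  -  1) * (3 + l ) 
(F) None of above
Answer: A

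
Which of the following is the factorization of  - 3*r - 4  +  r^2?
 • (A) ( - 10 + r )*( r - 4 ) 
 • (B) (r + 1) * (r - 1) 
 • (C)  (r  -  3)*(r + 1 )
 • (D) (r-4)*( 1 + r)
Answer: D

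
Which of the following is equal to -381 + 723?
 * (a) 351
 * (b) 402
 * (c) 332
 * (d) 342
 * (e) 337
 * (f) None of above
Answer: d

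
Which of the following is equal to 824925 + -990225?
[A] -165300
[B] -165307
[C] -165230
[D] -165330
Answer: A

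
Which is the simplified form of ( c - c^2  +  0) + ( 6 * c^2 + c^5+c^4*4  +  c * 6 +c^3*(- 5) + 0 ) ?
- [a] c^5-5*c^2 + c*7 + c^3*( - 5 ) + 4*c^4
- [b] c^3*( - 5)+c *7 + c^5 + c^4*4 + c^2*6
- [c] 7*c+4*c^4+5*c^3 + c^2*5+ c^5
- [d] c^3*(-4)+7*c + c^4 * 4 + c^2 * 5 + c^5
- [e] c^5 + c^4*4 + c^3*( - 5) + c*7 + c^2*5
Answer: e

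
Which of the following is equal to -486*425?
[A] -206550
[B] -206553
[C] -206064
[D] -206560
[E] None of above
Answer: A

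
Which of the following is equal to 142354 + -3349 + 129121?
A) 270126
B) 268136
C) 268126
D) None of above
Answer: C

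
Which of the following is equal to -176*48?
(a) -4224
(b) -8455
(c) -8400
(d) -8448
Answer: d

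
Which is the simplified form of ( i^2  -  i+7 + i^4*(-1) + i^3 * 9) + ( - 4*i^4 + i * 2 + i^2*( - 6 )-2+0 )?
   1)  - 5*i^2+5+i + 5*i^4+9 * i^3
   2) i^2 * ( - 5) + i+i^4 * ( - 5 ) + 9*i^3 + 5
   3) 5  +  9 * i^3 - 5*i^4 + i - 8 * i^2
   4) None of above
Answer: 2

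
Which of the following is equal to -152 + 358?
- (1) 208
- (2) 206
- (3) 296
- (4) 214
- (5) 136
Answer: 2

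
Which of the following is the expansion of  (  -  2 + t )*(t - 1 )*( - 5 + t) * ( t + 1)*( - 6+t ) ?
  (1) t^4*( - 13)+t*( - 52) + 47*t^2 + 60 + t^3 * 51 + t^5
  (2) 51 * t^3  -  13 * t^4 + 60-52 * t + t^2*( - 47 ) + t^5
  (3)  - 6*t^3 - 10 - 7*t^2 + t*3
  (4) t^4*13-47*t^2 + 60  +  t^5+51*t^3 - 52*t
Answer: 2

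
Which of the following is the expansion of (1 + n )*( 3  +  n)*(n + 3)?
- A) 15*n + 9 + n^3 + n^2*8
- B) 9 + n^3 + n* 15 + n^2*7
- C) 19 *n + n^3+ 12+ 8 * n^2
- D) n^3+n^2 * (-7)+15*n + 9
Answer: B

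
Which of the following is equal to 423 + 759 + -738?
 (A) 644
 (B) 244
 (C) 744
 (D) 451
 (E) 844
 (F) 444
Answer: F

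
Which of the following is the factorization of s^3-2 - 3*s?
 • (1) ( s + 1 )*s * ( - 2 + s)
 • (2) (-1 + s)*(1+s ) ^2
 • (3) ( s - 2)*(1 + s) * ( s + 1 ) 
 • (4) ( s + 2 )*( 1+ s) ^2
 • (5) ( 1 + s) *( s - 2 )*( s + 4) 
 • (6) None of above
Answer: 3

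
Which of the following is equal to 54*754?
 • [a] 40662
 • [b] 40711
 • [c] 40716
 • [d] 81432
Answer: c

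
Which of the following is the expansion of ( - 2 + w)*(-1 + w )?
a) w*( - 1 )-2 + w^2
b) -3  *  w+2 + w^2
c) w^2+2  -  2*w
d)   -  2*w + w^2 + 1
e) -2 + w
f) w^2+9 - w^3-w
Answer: b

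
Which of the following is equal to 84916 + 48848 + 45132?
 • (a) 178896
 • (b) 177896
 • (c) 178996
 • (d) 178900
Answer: a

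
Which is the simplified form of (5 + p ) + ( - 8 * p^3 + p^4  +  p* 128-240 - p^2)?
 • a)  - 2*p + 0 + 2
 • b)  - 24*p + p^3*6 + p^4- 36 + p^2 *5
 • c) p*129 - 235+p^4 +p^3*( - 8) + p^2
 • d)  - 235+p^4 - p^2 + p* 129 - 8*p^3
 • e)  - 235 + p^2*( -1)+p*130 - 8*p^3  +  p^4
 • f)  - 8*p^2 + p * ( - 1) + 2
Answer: d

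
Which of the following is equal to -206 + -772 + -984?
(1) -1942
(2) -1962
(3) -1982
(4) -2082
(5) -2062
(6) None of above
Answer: 2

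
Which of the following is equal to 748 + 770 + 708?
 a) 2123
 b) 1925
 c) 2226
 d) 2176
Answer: c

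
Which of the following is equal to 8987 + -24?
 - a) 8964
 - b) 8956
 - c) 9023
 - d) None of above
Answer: d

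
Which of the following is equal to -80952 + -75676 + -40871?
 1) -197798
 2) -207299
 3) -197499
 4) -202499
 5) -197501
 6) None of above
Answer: 3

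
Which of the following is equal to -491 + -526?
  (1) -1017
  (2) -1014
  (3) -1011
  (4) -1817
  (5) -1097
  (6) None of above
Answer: 1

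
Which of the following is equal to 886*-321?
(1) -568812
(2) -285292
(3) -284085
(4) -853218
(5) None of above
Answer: 5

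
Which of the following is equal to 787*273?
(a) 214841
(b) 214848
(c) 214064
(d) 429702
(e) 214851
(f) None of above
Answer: e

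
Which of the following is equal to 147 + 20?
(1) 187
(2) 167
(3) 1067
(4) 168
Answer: 2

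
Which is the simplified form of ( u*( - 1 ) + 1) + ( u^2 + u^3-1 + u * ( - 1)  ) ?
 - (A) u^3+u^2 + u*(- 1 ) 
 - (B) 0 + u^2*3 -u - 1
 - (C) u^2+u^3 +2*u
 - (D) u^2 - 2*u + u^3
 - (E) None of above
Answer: D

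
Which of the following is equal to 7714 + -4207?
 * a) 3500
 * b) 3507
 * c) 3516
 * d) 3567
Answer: b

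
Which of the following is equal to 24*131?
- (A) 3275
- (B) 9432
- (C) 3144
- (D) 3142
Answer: C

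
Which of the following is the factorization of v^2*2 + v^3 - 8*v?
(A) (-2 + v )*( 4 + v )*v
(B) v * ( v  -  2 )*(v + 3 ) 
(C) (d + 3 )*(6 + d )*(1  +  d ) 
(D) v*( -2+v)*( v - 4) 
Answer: A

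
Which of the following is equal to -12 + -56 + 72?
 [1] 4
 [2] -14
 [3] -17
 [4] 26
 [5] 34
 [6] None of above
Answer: 1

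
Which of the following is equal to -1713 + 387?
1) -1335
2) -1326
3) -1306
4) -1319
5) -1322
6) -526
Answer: 2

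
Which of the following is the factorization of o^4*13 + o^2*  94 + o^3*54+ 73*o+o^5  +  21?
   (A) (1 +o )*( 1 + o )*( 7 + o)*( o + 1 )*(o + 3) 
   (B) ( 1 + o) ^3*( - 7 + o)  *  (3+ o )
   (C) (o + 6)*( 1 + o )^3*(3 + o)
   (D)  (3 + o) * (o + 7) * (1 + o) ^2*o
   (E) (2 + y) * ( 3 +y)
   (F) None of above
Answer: A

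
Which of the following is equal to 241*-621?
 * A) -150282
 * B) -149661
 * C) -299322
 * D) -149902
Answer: B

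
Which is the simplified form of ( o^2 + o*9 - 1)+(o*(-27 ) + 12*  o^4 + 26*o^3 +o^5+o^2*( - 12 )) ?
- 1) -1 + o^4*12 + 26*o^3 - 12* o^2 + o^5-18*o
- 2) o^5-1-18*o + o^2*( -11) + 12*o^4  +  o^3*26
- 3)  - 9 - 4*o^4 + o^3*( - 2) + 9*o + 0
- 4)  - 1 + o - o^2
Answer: 2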